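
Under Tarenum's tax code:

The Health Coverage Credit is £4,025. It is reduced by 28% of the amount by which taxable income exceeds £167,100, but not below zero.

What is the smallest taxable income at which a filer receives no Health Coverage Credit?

£181,475

The credit falls by 28% of each pound above £167,100, so it reaches zero when the excess is £4,025 / 28% = £14,375: income = £167,100 + £14,375 = £181,475.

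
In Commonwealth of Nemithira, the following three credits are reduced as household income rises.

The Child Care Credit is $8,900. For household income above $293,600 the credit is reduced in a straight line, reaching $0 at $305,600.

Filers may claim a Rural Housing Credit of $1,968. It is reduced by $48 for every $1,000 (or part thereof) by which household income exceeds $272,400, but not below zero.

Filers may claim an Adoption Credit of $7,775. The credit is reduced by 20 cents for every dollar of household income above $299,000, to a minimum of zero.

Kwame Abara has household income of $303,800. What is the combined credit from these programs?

$8,582

Child Care Credit: $303,800 is $10,200 into a $12,000 phase-out range, leaving 1,800/12,000 of the credit: $8,900 × 1,800/12,000 = $1,335.
Rural Housing Credit: income exceeds $272,400 by $31,400, which is 32 full-or-partial $1,000 increments; reduction = 32 × $48 = $1,536, leaving $432.
Adoption Credit: 20% of the $4,800 excess over $299,000 is $960; credit = $7,775 − $960 = $6,815.
Total: $1,335 + $432 + $6,815 = $8,582.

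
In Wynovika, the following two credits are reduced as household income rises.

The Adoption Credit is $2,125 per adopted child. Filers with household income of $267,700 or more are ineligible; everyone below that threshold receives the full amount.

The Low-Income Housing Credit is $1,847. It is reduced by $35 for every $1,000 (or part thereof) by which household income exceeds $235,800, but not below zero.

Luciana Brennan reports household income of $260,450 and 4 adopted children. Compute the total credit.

Adoption Credit: base = 4 × $2,125 = $8,500. $260,450 is below the $267,700 cutoff, so the full $8,500 applies.
Low-Income Housing Credit: income exceeds $235,800 by $24,650, which is 25 full-or-partial $1,000 increments; reduction = 25 × $35 = $875, leaving $972.
Total: $8,500 + $972 = $9,472.

$9,472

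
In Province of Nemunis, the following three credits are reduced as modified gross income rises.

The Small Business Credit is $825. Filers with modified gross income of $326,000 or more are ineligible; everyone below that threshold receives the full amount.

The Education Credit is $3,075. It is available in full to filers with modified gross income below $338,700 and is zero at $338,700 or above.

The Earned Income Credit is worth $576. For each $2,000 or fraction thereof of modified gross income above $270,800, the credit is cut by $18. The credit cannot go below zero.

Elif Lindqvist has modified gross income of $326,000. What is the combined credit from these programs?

$3,147

Small Business Credit: $326,000 meets or exceeds the $326,000 cutoff, so the credit is $0.
Education Credit: $326,000 is below the $338,700 cutoff, so the full $3,075 applies.
Earned Income Credit: income exceeds $270,800 by $55,200, which is 28 full-or-partial $2,000 increments; reduction = 28 × $18 = $504, leaving $72.
Total: $0 + $3,075 + $72 = $3,147.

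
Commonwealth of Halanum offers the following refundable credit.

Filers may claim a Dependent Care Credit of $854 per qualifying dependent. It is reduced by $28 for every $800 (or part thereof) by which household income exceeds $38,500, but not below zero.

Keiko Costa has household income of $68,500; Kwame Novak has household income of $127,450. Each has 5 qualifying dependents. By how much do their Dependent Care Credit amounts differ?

Keiko ($68,500): Dependent Care Credit: base = 5 × $854 = $4,270. income exceeds $38,500 by $30,000, which is 38 full-or-partial $800 increments; reduction = 38 × $28 = $1,064, leaving $3,206.
Kwame ($127,450): Dependent Care Credit: base = 5 × $854 = $4,270. income exceeds $38,500 by $88,950, which is 112 full-or-partial $800 increments; reduction = 112 × $28 = $3,136, leaving $1,134.
Difference: |$3,206 − $1,134| = $2,072.

$2,072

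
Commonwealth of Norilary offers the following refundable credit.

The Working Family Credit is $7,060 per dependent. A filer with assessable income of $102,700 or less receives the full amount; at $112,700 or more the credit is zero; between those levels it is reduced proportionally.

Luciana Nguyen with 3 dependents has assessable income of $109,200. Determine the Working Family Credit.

$7,413

Working Family Credit: base = 3 × $7,060 = $21,180. $109,200 is $6,500 into a $10,000 phase-out range, leaving 3,500/10,000 of the credit: $21,180 × 3,500/10,000 = $7,413.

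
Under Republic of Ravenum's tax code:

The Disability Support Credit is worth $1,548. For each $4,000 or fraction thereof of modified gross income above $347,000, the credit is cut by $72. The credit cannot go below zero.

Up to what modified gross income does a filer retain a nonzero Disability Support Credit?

After 21 increments the reduction is 21 × $72 = $1,512, leaving $36; one more increment wipes it out. Increment 21 ends at excess 21 × $4,000 = $84,000, so the highest qualifying income is $347,000 + $84,000 = $431,000.

$431,000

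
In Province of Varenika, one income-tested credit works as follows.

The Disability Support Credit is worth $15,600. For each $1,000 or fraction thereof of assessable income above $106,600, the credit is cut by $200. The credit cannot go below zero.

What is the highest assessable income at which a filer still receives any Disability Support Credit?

After 77 increments the reduction is 77 × $200 = $15,400, leaving $200; one more increment wipes it out. Increment 77 ends at excess 77 × $1,000 = $77,000, so the highest qualifying income is $106,600 + $77,000 = $183,600.

$183,600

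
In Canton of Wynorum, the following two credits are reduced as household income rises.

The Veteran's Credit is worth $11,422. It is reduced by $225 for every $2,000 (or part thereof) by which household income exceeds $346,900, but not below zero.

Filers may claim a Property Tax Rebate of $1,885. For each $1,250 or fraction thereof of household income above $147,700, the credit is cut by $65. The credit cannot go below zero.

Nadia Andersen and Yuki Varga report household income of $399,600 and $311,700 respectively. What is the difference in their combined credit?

$6,075

Nadia ($399,600): Veteran's Credit: income exceeds $346,900 by $52,700, which is 27 full-or-partial $2,000 increments; reduction = 27 × $225 = $6,075, leaving $5,347. Property Tax Rebate: income exceeds $147,700 by $251,900 → 202 increments × $65 = $13,130 ≥ base, so the credit is $0. total $5,347 + $0 = $5,347
Yuki ($311,700): Veteran's Credit: $311,700 is at or below the $346,900 threshold, so the full $11,422 applies. Property Tax Rebate: income exceeds $147,700 by $164,000 → 132 increments × $65 = $8,580 ≥ base, so the credit is $0. total $11,422 + $0 = $11,422
Difference: |$5,347 − $11,422| = $6,075.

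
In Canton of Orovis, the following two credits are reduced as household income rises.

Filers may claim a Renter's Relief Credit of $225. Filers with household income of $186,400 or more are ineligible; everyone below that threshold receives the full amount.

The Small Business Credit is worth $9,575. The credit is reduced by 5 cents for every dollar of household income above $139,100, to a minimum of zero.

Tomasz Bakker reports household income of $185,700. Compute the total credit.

$7,470

Renter's Relief Credit: $185,700 is below the $186,400 cutoff, so the full $225 applies.
Small Business Credit: 5% of the $46,600 excess over $139,100 is $2,330; credit = $9,575 − $2,330 = $7,245.
Total: $225 + $7,245 = $7,470.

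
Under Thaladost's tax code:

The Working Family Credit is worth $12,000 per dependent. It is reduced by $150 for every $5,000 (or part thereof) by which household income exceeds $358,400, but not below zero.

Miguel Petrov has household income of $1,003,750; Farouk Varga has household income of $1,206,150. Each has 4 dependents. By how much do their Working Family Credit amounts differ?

Miguel ($1,003,750): Working Family Credit: base = 4 × $12,000 = $48,000. income exceeds $358,400 by $645,350, which is 130 full-or-partial $5,000 increments; reduction = 130 × $150 = $19,500, leaving $28,500.
Farouk ($1,206,150): Working Family Credit: base = 4 × $12,000 = $48,000. income exceeds $358,400 by $847,750, which is 170 full-or-partial $5,000 increments; reduction = 170 × $150 = $25,500, leaving $22,500.
Difference: |$28,500 − $22,500| = $6,000.

$6,000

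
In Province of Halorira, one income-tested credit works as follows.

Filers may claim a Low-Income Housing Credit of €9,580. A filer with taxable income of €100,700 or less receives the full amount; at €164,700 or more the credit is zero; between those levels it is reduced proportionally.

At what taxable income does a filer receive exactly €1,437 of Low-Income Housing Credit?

€155,100

€1,437 is 1,437/9,580 of the full €9,580, so 8,143/9,580 of the €64,000 range has been used: income = €100,700 + €64,000 × 8,143/9,580 = €155,100.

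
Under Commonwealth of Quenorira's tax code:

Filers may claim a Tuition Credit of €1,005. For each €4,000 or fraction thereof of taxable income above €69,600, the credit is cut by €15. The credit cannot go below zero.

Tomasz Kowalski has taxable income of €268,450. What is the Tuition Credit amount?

Tuition Credit: income exceeds €69,600 by €198,850, which is 50 full-or-partial €4,000 increments; reduction = 50 × €15 = €750, leaving €255.

€255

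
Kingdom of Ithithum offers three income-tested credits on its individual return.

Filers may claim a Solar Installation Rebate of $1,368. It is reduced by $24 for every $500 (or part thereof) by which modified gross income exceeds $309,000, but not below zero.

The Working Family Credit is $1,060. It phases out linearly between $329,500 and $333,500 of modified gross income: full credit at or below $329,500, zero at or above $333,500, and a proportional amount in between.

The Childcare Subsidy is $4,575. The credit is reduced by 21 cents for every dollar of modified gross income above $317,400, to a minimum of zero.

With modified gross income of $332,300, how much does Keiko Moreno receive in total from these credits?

Solar Installation Rebate: income exceeds $309,000 by $23,300, which is 47 full-or-partial $500 increments; reduction = 47 × $24 = $1,128, leaving $240.
Working Family Credit: $332,300 is $2,800 into a $4,000 phase-out range, leaving 1,200/4,000 of the credit: $1,060 × 1,200/4,000 = $318.
Childcare Subsidy: 21% of the $14,900 excess over $317,400 is $3,129; credit = $4,575 − $3,129 = $1,446.
Total: $240 + $318 + $1,446 = $2,004.

$2,004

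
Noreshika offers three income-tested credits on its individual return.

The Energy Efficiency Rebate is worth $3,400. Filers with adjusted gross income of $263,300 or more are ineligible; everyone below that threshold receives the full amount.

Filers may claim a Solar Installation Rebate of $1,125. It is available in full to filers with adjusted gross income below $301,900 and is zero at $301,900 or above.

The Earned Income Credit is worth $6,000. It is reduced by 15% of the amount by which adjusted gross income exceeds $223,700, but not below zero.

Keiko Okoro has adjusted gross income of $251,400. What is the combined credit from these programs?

$6,370

Energy Efficiency Rebate: $251,400 is below the $263,300 cutoff, so the full $3,400 applies.
Solar Installation Rebate: $251,400 is below the $301,900 cutoff, so the full $1,125 applies.
Earned Income Credit: 15% of the $27,700 excess over $223,700 is $4,155; credit = $6,000 − $4,155 = $1,845.
Total: $3,400 + $1,125 + $1,845 = $6,370.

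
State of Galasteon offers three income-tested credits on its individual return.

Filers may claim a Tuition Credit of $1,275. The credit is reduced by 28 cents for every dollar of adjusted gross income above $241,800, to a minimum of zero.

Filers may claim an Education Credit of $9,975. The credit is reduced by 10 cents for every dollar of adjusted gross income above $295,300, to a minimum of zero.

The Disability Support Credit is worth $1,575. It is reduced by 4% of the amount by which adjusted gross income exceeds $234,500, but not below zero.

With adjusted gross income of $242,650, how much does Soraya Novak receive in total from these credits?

$12,261

Tuition Credit: 28% of the $850 excess over $241,800 is $238; credit = $1,275 − $238 = $1,037.
Education Credit: $242,650 is at or below the $295,300 threshold, so the full $9,975 applies.
Disability Support Credit: 4% of the $8,150 excess over $234,500 is $326; credit = $1,575 − $326 = $1,249.
Total: $1,037 + $9,975 + $1,249 = $12,261.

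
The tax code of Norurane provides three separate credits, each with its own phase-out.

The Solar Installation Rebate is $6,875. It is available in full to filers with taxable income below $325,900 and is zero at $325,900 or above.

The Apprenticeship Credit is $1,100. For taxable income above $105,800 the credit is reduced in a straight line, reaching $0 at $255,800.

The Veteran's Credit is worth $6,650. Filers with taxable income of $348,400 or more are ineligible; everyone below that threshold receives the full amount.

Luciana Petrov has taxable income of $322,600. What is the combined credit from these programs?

Solar Installation Rebate: $322,600 is below the $325,900 cutoff, so the full $6,875 applies.
Apprenticeship Credit: $322,600 is at or above $255,800, so the credit is $0.
Veteran's Credit: $322,600 is below the $348,400 cutoff, so the full $6,650 applies.
Total: $6,875 + $0 + $6,650 = $13,525.

$13,525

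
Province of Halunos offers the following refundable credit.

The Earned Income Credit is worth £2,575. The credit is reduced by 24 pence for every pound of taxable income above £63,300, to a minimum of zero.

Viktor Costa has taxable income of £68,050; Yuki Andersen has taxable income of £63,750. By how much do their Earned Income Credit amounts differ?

Viktor (£68,050): Earned Income Credit: 24% of the £4,750 excess over £63,300 is £1,140; credit = £2,575 − £1,140 = £1,435.
Yuki (£63,750): Earned Income Credit: 24% of the £450 excess over £63,300 is £108; credit = £2,575 − £108 = £2,467.
Difference: |£1,435 − £2,467| = £1,032.

£1,032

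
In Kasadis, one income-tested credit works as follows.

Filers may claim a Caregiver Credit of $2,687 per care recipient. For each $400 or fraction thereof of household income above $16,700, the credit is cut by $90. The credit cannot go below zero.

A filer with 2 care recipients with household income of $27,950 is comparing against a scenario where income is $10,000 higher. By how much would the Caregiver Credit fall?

$2,250

At $27,950 — base = 2 × $2,687 = $5,374. income exceeds $16,700 by $11,250, which is 29 full-or-partial $400 increments; reduction = 29 × $90 = $2,610, leaving $2,764.
At $37,950 — base = 2 × $2,687 = $5,374. income exceeds $16,700 by $21,250, which is 54 full-or-partial $400 increments; reduction = 54 × $90 = $4,860, leaving $514.
Lost: $2,764 − $514 = $2,250.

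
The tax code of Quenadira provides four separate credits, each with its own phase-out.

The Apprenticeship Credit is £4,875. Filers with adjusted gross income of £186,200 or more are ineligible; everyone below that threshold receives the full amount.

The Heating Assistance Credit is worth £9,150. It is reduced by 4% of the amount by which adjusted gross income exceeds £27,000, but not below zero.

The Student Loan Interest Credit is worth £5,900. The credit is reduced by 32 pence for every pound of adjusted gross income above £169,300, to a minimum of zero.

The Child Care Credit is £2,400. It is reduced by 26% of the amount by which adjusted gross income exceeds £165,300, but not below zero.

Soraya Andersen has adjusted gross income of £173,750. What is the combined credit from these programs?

Apprenticeship Credit: £173,750 is below the £186,200 cutoff, so the full £4,875 applies.
Heating Assistance Credit: 4% of the £146,750 excess over £27,000 is £5,870; credit = £9,150 − £5,870 = £3,280.
Student Loan Interest Credit: 32% of the £4,450 excess over £169,300 is £1,424; credit = £5,900 − £1,424 = £4,476.
Child Care Credit: 26% of the £8,450 excess over £165,300 is £2,197; credit = £2,400 − £2,197 = £203.
Total: £4,875 + £3,280 + £4,476 + £203 = £12,834.

£12,834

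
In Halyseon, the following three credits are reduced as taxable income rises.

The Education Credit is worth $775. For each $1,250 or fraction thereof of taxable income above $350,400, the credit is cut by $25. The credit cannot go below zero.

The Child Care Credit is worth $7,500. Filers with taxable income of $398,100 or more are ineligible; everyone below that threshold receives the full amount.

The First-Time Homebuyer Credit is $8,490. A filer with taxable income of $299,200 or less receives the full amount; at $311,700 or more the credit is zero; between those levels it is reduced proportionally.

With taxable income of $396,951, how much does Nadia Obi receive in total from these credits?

$7,500

Education Credit: income exceeds $350,400 by $46,551 → 38 increments × $25 = $950 ≥ base, so the credit is $0.
Child Care Credit: $396,951 is below the $398,100 cutoff, so the full $7,500 applies.
First-Time Homebuyer Credit: $396,951 is at or above $311,700, so the credit is $0.
Total: $0 + $7,500 + $0 = $7,500.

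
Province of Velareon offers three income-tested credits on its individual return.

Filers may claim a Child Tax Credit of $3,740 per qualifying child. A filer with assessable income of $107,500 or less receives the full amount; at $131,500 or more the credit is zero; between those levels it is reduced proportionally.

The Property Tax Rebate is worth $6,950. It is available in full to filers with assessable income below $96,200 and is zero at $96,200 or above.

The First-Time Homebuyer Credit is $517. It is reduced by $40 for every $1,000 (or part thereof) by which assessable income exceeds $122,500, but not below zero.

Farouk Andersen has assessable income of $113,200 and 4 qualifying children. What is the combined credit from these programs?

$11,924

Child Tax Credit: base = 4 × $3,740 = $14,960. $113,200 is $5,700 into a $24,000 phase-out range, leaving 18,300/24,000 of the credit: $14,960 × 18,300/24,000 = $11,407.
Property Tax Rebate: $113,200 meets or exceeds the $96,200 cutoff, so the credit is $0.
First-Time Homebuyer Credit: $113,200 is at or below the $122,500 threshold, so the full $517 applies.
Total: $11,407 + $0 + $517 = $11,924.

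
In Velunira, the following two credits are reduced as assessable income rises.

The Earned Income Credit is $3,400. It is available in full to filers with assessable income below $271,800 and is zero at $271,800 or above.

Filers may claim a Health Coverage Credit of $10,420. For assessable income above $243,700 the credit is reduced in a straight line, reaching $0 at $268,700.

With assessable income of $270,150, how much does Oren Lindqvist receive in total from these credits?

$3,400

Earned Income Credit: $270,150 is below the $271,800 cutoff, so the full $3,400 applies.
Health Coverage Credit: $270,150 is at or above $268,700, so the credit is $0.
Total: $3,400 + $0 = $3,400.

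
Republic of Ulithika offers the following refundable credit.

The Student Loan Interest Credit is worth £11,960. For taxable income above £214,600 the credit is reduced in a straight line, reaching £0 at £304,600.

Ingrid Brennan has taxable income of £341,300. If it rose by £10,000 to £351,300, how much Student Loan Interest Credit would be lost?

At £341,300 — £341,300 is at or above £304,600, so the credit is £0.
At £351,300 — £351,300 is at or above £304,600, so the credit is £0.
Lost: £0 − £0 = £0.

£0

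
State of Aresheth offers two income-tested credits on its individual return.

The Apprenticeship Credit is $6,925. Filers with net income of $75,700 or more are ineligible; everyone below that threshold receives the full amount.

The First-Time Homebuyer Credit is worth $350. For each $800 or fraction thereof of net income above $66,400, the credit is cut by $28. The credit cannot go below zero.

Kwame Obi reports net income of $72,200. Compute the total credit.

$7,051

Apprenticeship Credit: $72,200 is below the $75,700 cutoff, so the full $6,925 applies.
First-Time Homebuyer Credit: income exceeds $66,400 by $5,800, which is 8 full-or-partial $800 increments; reduction = 8 × $28 = $224, leaving $126.
Total: $6,925 + $126 = $7,051.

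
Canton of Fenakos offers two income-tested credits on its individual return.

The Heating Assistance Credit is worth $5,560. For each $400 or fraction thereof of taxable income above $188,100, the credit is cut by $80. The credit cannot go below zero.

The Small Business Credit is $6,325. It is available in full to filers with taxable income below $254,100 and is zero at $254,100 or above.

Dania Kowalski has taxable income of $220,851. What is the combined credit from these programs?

Heating Assistance Credit: income exceeds $188,100 by $32,751 → 82 increments × $80 = $6,560 ≥ base, so the credit is $0.
Small Business Credit: $220,851 is below the $254,100 cutoff, so the full $6,325 applies.
Total: $0 + $6,325 = $6,325.

$6,325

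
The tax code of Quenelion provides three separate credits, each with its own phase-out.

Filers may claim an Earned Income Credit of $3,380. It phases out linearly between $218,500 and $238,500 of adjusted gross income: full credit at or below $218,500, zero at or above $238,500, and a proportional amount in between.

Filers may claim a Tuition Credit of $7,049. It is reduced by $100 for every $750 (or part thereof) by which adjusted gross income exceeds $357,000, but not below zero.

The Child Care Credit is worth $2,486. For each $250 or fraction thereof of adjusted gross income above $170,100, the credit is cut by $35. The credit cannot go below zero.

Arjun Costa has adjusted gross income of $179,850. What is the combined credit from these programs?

Earned Income Credit: $179,850 is at or below the $218,500 threshold, so the full $3,380 applies.
Tuition Credit: $179,850 is at or below the $357,000 threshold, so the full $7,049 applies.
Child Care Credit: income exceeds $170,100 by $9,750, which is 39 full-or-partial $250 increments; reduction = 39 × $35 = $1,365, leaving $1,121.
Total: $3,380 + $7,049 + $1,121 = $11,550.

$11,550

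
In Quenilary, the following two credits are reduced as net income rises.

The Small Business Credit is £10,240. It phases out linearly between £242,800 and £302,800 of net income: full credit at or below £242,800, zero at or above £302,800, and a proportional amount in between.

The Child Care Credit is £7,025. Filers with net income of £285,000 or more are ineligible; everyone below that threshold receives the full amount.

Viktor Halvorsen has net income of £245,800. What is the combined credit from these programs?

Small Business Credit: £245,800 is £3,000 into a £60,000 phase-out range, leaving 57,000/60,000 of the credit: £10,240 × 57,000/60,000 = £9,728.
Child Care Credit: £245,800 is below the £285,000 cutoff, so the full £7,025 applies.
Total: £9,728 + £7,025 = £16,753.

£16,753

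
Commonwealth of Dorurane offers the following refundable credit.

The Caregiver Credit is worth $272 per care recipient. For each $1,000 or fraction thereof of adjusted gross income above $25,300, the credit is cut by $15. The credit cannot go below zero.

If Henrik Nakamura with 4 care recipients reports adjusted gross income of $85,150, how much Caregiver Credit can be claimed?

Caregiver Credit: base = 4 × $272 = $1,088. income exceeds $25,300 by $59,850, which is 60 full-or-partial $1,000 increments; reduction = 60 × $15 = $900, leaving $188.

$188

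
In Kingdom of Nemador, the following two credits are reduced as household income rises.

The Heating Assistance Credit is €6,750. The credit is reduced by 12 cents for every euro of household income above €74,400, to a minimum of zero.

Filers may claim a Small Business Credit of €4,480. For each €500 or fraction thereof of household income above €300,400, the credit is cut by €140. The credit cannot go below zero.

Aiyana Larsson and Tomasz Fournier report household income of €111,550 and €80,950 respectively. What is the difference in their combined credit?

Aiyana (€111,550): Heating Assistance Credit: 12% of the €37,150 excess over €74,400 is €4,458; credit = €6,750 − €4,458 = €2,292. Small Business Credit: €111,550 is at or below the €300,400 threshold, so the full €4,480 applies. total €2,292 + €4,480 = €6,772
Tomasz (€80,950): Heating Assistance Credit: 12% of the €6,550 excess over €74,400 is €786; credit = €6,750 − €786 = €5,964. Small Business Credit: €80,950 is at or below the €300,400 threshold, so the full €4,480 applies. total €5,964 + €4,480 = €10,444
Difference: |€6,772 − €10,444| = €3,672.

€3,672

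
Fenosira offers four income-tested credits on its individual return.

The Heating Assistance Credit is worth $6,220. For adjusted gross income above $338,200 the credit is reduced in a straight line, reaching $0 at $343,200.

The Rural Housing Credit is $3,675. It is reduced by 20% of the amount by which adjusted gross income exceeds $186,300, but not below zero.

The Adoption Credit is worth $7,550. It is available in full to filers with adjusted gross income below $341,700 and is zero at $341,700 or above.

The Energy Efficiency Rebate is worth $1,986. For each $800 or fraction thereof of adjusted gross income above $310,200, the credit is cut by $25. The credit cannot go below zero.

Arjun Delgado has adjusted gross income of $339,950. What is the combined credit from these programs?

$12,629

Heating Assistance Credit: $339,950 is $1,750 into a $5,000 phase-out range, leaving 3,250/5,000 of the credit: $6,220 × 3,250/5,000 = $4,043.
Rural Housing Credit: 20% of the $153,650 excess over $186,300 is $30,730 ≥ base, so the credit is $0.
Adoption Credit: $339,950 is below the $341,700 cutoff, so the full $7,550 applies.
Energy Efficiency Rebate: income exceeds $310,200 by $29,750, which is 38 full-or-partial $800 increments; reduction = 38 × $25 = $950, leaving $1,036.
Total: $4,043 + $0 + $7,550 + $1,036 = $12,629.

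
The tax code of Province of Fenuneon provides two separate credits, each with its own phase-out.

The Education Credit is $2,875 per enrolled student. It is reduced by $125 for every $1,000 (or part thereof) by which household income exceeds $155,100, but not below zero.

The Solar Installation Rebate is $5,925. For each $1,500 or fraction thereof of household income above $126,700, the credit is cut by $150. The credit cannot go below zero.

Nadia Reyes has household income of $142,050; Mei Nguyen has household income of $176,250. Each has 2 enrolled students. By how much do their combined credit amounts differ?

$6,200

Nadia ($142,050): Education Credit: base = 2 × $2,875 = $5,750. $142,050 is at or below the $155,100 threshold, so the full $5,750 applies. Solar Installation Rebate: income exceeds $126,700 by $15,350, which is 11 full-or-partial $1,500 increments; reduction = 11 × $150 = $1,650, leaving $4,275. total $5,750 + $4,275 = $10,025
Mei ($176,250): Education Credit: base = 2 × $2,875 = $5,750. income exceeds $155,100 by $21,150, which is 22 full-or-partial $1,000 increments; reduction = 22 × $125 = $2,750, leaving $3,000. Solar Installation Rebate: income exceeds $126,700 by $49,550, which is 34 full-or-partial $1,500 increments; reduction = 34 × $150 = $5,100, leaving $825. total $3,000 + $825 = $3,825
Difference: |$10,025 − $3,825| = $6,200.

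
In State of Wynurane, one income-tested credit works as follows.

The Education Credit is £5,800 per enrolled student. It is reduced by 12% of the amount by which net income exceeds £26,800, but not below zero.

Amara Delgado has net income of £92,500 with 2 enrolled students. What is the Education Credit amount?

£3,716

Education Credit: base = 2 × £5,800 = £11,600. 12% of the £65,700 excess over £26,800 is £7,884; credit = £11,600 − £7,884 = £3,716.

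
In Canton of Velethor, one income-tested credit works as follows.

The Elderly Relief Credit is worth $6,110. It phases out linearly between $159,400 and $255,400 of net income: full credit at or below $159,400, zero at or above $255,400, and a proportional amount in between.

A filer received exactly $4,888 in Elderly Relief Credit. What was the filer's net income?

$4,888 is 4,888/6,110 of the full $6,110, so 1,222/6,110 of the $96,000 range has been used: income = $159,400 + $96,000 × 1,222/6,110 = $178,600.

$178,600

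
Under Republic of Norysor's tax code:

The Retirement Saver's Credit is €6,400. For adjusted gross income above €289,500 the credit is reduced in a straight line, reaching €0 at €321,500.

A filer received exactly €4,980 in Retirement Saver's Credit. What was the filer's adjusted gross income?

€296,600

€4,980 is 4,980/6,400 of the full €6,400, so 1,420/6,400 of the €32,000 range has been used: income = €289,500 + €32,000 × 1,420/6,400 = €296,600.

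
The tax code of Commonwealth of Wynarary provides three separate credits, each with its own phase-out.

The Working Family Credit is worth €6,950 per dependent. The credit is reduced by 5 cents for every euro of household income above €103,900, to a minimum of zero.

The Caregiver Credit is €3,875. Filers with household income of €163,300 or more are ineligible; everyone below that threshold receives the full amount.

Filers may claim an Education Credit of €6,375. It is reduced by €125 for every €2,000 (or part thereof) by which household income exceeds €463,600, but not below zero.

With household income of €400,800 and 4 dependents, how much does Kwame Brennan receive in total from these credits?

Working Family Credit: base = 4 × €6,950 = €27,800. 5% of the €296,900 excess over €103,900 is €14,845; credit = €27,800 − €14,845 = €12,955.
Caregiver Credit: €400,800 meets or exceeds the €163,300 cutoff, so the credit is €0.
Education Credit: €400,800 is at or below the €463,600 threshold, so the full €6,375 applies.
Total: €12,955 + €0 + €6,375 = €19,330.

€19,330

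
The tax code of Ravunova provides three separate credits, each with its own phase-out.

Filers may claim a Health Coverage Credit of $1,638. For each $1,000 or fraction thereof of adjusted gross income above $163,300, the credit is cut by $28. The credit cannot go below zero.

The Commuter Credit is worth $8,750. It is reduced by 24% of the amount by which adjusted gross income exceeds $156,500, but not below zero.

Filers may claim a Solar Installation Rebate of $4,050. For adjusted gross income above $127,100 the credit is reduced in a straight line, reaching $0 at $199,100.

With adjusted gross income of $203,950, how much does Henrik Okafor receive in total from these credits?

$490

Health Coverage Credit: income exceeds $163,300 by $40,650, which is 41 full-or-partial $1,000 increments; reduction = 41 × $28 = $1,148, leaving $490.
Commuter Credit: 24% of the $47,450 excess over $156,500 is $11,388 ≥ base, so the credit is $0.
Solar Installation Rebate: $203,950 is at or above $199,100, so the credit is $0.
Total: $490 + $0 + $0 = $490.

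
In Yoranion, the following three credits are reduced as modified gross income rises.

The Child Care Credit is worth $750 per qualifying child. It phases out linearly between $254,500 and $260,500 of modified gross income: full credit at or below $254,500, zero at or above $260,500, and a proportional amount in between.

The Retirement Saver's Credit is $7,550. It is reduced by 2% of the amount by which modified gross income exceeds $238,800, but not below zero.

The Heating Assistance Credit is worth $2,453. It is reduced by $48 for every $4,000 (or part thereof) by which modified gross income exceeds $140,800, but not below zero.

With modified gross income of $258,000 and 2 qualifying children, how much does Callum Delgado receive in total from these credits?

$8,804

Child Care Credit: base = 2 × $750 = $1,500. $258,000 is $3,500 into a $6,000 phase-out range, leaving 2,500/6,000 of the credit: $1,500 × 2,500/6,000 = $625.
Retirement Saver's Credit: 2% of the $19,200 excess over $238,800 is $384; credit = $7,550 − $384 = $7,166.
Heating Assistance Credit: income exceeds $140,800 by $117,200, which is 30 full-or-partial $4,000 increments; reduction = 30 × $48 = $1,440, leaving $1,013.
Total: $625 + $7,166 + $1,013 = $8,804.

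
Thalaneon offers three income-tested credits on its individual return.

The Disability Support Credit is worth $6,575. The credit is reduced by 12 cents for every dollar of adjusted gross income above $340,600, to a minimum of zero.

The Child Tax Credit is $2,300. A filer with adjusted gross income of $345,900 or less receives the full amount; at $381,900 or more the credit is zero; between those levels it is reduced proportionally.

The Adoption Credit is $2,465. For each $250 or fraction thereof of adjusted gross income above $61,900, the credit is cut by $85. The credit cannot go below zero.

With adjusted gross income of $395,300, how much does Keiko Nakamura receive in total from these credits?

Disability Support Credit: 12% of the $54,700 excess over $340,600 is $6,564; credit = $6,575 − $6,564 = $11.
Child Tax Credit: $395,300 is at or above $381,900, so the credit is $0.
Adoption Credit: income exceeds $61,900 by $333,400 → 1334 increments × $85 = $113,390 ≥ base, so the credit is $0.
Total: $11 + $0 + $0 = $11.

$11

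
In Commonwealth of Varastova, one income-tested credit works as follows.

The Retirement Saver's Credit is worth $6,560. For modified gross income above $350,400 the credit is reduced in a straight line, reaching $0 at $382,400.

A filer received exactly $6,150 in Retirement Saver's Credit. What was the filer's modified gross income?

$6,150 is 6,150/6,560 of the full $6,560, so 410/6,560 of the $32,000 range has been used: income = $350,400 + $32,000 × 410/6,560 = $352,400.

$352,400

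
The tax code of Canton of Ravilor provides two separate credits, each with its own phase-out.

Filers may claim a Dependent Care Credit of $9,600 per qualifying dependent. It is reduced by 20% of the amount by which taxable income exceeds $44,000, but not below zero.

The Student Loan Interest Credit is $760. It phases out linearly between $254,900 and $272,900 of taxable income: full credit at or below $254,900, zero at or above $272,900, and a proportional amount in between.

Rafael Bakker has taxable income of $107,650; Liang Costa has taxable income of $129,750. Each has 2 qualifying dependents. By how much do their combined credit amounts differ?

Rafael ($107,650): Dependent Care Credit: base = 2 × $9,600 = $19,200. 20% of the $63,650 excess over $44,000 is $12,730; credit = $19,200 − $12,730 = $6,470. Student Loan Interest Credit: $107,650 is at or below the $254,900 threshold, so the full $760 applies. total $6,470 + $760 = $7,230
Liang ($129,750): Dependent Care Credit: base = 2 × $9,600 = $19,200. 20% of the $85,750 excess over $44,000 is $17,150; credit = $19,200 − $17,150 = $2,050. Student Loan Interest Credit: $129,750 is at or below the $254,900 threshold, so the full $760 applies. total $2,050 + $760 = $2,810
Difference: |$7,230 − $2,810| = $4,420.

$4,420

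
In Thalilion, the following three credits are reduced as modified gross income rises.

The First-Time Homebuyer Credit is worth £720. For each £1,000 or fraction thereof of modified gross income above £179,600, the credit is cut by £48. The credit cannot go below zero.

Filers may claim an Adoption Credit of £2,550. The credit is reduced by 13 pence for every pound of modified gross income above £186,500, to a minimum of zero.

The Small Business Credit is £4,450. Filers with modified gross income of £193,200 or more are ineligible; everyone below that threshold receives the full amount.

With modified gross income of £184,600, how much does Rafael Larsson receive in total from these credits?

£7,480

First-Time Homebuyer Credit: income exceeds £179,600 by £5,000, which is 5 full-or-partial £1,000 increments; reduction = 5 × £48 = £240, leaving £480.
Adoption Credit: £184,600 is at or below the £186,500 threshold, so the full £2,550 applies.
Small Business Credit: £184,600 is below the £193,200 cutoff, so the full £4,450 applies.
Total: £480 + £2,550 + £4,450 = £7,480.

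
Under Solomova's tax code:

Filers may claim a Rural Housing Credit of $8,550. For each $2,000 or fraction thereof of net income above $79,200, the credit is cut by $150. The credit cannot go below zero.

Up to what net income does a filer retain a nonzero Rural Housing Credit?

$191,200

After 56 increments the reduction is 56 × $150 = $8,400, leaving $150; one more increment wipes it out. Increment 56 ends at excess 56 × $2,000 = $112,000, so the highest qualifying income is $79,200 + $112,000 = $191,200.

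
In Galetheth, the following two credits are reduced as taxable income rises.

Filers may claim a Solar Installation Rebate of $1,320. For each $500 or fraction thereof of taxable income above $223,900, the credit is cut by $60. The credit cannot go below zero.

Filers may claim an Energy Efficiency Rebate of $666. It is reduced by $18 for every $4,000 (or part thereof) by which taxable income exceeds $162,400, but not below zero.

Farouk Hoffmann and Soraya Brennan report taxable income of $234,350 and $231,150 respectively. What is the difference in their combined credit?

$360

Farouk ($234,350): Solar Installation Rebate: income exceeds $223,900 by $10,450, which is 21 full-or-partial $500 increments; reduction = 21 × $60 = $1,260, leaving $60. Energy Efficiency Rebate: income exceeds $162,400 by $71,950, which is 18 full-or-partial $4,000 increments; reduction = 18 × $18 = $324, leaving $342. total $60 + $342 = $402
Soraya ($231,150): Solar Installation Rebate: income exceeds $223,900 by $7,250, which is 15 full-or-partial $500 increments; reduction = 15 × $60 = $900, leaving $420. Energy Efficiency Rebate: income exceeds $162,400 by $68,750, which is 18 full-or-partial $4,000 increments; reduction = 18 × $18 = $324, leaving $342. total $420 + $342 = $762
Difference: |$402 − $762| = $360.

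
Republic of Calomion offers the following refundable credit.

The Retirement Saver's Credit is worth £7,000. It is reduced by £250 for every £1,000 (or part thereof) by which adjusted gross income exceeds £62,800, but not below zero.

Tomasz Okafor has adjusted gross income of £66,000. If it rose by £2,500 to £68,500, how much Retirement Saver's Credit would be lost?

At £66,000 — income exceeds £62,800 by £3,200, which is 4 full-or-partial £1,000 increments; reduction = 4 × £250 = £1,000, leaving £6,000.
At £68,500 — income exceeds £62,800 by £5,700, which is 6 full-or-partial £1,000 increments; reduction = 6 × £250 = £1,500, leaving £5,500.
Lost: £6,000 − £5,500 = £500.

£500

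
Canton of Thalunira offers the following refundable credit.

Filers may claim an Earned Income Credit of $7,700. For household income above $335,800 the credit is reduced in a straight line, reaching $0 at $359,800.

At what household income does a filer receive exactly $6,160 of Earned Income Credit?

$340,600

$6,160 is 6,160/7,700 of the full $7,700, so 1,540/7,700 of the $24,000 range has been used: income = $335,800 + $24,000 × 1,540/7,700 = $340,600.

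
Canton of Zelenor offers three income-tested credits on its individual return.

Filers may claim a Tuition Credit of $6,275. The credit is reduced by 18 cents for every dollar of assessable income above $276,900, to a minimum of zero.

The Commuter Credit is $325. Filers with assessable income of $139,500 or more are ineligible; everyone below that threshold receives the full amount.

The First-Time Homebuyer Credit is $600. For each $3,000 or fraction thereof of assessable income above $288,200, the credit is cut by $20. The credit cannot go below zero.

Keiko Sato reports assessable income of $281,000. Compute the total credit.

Tuition Credit: 18% of the $4,100 excess over $276,900 is $738; credit = $6,275 − $738 = $5,537.
Commuter Credit: $281,000 meets or exceeds the $139,500 cutoff, so the credit is $0.
First-Time Homebuyer Credit: $281,000 is at or below the $288,200 threshold, so the full $600 applies.
Total: $5,537 + $0 + $600 = $6,137.

$6,137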